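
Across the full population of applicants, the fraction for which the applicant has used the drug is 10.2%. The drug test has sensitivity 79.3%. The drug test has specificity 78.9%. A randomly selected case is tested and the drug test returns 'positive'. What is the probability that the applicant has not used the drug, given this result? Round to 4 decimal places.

Write H for 'the applicant has used the drug'. Prior odds H:¬H = 0.102/0.898 = 0.11359. For the 'positive' outcome, the likelihood ratio is 0.793/0.211 = 3.7583.
Posterior odds = 0.11359 × 3.7583 = 0.42689, so P(H|E) = 0.42689/(1+0.42689) = 0.2992. Then P(¬H|E) = 1 − 0.2992 = 0.7008.

P(¬H | E) ≈ 0.7008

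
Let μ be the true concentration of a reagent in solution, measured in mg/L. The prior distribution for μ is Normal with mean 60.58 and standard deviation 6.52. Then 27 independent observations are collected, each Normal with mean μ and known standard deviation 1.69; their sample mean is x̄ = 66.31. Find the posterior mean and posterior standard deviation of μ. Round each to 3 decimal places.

Posterior mean ≈ 66.296; posterior SD ≈ 0.325

Prior precision 1/τ₀² = 1/6.52² = 0.0235237; data precision n/σ² = 27/1.69² = 9.45345.
Posterior precision = 0.0235237 + 9.45345 = 9.47697, giving posterior SD = 1/√9.47697 = 0.325.
Posterior mean = (0.0235237·60.58 + 9.45345·66.31) / 9.47697 = 66.296.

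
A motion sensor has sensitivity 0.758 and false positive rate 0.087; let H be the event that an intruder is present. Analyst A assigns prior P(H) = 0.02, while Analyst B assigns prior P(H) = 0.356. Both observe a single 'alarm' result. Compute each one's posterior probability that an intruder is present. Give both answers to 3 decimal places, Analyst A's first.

Analyst A: 0.151; Analyst B: 0.828

The likelihood ratio for an 'alarm' result is 0.758/0.087 = 8.7126.
Analyst A: prior odds 0.02/0.98 = 0.020408; posterior odds 0.17781; posterior probability 0.151.
Analyst B: prior odds 0.356/0.644 = 0.55280; posterior odds 4.8163; posterior probability 0.828.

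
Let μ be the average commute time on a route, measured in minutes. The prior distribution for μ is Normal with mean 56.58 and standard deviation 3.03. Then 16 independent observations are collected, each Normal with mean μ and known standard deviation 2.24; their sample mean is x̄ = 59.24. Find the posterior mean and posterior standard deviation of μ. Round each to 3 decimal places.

With known σ, the Normal prior is conjugate. Weight on the data is w = (n/σ²)/(n/σ² + 1/τ₀²) = 3.18878/(3.18878+0.108922) = 0.96697.
Posterior mean = w·x̄ + (1−w)·μ₀ = 0.96697·59.24 + 0.033030·56.58 = 59.152. Posterior variance = 1/(3.18878+0.108922) = 0.303242, so SD = 0.551.

Posterior mean ≈ 59.152; posterior SD ≈ 0.551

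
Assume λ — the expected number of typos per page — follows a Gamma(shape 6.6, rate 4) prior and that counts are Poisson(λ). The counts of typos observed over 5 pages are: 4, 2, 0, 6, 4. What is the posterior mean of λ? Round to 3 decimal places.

Total count ∑xᵢ = 16 over n = 5 pages.
Gamma is conjugate to the Poisson likelihood: posterior is Gamma(shape = 6.6+16 = 22.6, rate = 4+5 = 9).
Posterior mean = shape/rate = 22.6/9 = 2.511.

Posterior mean ≈ 2.511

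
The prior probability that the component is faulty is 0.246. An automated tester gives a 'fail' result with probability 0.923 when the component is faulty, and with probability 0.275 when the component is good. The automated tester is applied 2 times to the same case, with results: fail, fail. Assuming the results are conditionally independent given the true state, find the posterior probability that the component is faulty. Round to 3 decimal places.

With H the event that the component is faulty, the joint likelihood of the observed sequence is P(data|H) = 0.923·0.923 = 0.85193 and P(data|¬H) = 0.275·0.275 = 0.075625.
Bayes: P(H|data) = 0.246·0.85193 / (0.246·0.85193 + 0.754·0.075625) = 0.20957/0.26660 = 0.7861.

Posterior P(H) ≈ 0.786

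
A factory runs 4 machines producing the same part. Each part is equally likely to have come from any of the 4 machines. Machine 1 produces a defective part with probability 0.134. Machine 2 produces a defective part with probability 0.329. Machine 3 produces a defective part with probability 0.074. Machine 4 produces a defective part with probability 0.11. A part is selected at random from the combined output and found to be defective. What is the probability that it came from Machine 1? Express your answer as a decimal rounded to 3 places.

Posterior probability ≈ 0.207

P(defective|M1) = 0.134; P(defective|M2) = 0.329; P(defective|M3) = 0.074; P(defective|M4) = 0.11.
Prior × likelihood for each source: 0.25·0.134=0.03350, 0.25·0.329=0.08225, 0.25·0.074=0.01850, 0.25·0.11=0.02750. Summing gives P(defective) = 0.16175.
P(Machine 1 | defective) = 0.03350 / 0.16175 = 0.207.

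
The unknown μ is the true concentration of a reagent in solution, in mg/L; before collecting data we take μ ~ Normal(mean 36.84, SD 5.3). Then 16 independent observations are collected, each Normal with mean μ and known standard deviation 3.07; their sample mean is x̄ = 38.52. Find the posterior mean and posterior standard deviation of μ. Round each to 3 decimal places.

With known σ, the Normal prior is conjugate. Weight on the data is w = (n/σ²)/(n/σ² + 1/τ₀²) = 1.69763/(1.69763+0.0355999) = 0.97946.
Posterior mean = w·x̄ + (1−w)·μ₀ = 0.97946·38.52 + 0.020540·36.84 = 38.485. Posterior variance = 1/(1.69763+0.0355999) = 0.576957, so SD = 0.760.

Posterior mean ≈ 38.485; posterior SD ≈ 0.760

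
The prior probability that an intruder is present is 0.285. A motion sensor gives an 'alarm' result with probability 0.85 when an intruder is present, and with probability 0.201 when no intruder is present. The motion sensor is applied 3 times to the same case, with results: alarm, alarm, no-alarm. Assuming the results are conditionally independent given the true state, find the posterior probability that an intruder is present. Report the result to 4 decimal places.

Posterior P(H) ≈ 0.5723

Let H be the event that an intruder is present; start with P(H) = 0.285. P('alarm'|H) = 0.85, P('alarm'|¬H) = 0.201.
Update on result 1 ('alarm'): P(H) ← 0.85·0.2850 / (0.85·0.2850 + 0.201·0.7150) = 0.24225/0.38597 = 0.6276.
Update on result 2 ('alarm'): P(H) ← 0.85·0.6276 / (0.85·0.6276 + 0.201·0.3724) = 0.53350/0.60834 = 0.8770.
Update on result 3 ('no-alarm'): P(H) ← 0.15·0.8770 / (0.15·0.8770 + 0.799·0.1230) = 0.13155/0.22984 = 0.5723.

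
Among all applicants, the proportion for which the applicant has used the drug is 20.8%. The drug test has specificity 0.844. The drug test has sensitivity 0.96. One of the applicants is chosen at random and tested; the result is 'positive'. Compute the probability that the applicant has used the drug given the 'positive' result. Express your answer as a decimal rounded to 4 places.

P(H | E) ≈ 0.6178

Let H be the event that the applicant has used the drug. P(H) = 0.208, so P(¬H) = 0.792. With E the 'positive' result, P(E|H) = 0.96 and P(E|¬H) = 0.156.
P(E) = 0.96·0.208 + 0.156·0.792 = 0.19968 + 0.12355 = 0.32323.
By Bayes' theorem, P(H|E) = 0.19968 / 0.32323 = 0.6178.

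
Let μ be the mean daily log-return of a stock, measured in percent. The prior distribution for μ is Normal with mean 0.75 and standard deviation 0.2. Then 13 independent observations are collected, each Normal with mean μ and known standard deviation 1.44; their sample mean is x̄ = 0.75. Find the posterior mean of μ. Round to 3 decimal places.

Posterior mean ≈ 0.750

Prior precision 1/τ₀² = 1/0.2² = 25.0000; data precision n/σ² = 13/1.44² = 6.26929.
Posterior precision = 25.0000 + 6.26929 = 31.2693.
Posterior mean = (25.0000·0.75 + 6.26929·0.75) / 31.2693 = 0.750.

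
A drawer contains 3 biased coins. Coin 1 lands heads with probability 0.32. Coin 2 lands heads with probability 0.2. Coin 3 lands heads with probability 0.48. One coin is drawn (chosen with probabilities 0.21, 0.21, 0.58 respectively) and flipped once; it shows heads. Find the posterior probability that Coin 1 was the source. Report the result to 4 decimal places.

Posterior probability ≈ 0.1734

P(heads|C1) = 0.32; P(heads|C2) = 0.2; P(heads|C3) = 0.48.
Prior × likelihood for each source: 0.21·0.32=0.06720, 0.21·0.2=0.04200, 0.58·0.48=0.2784. Summing gives P(heads) = 0.38760.
P(Coin 1 | heads) = 0.06720 / 0.38760 = 0.1734.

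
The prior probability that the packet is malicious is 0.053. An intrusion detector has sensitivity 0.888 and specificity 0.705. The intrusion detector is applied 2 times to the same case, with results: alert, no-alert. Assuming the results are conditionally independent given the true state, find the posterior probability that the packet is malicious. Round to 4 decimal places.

Posterior P(H) ≈ 0.0261

With H the event that the packet is malicious, the joint likelihood of the observed sequence is P(data|H) = 0.888·0.112 = 0.099456 and P(data|¬H) = 0.295·0.705 = 0.20797.
Bayes: P(H|data) = 0.053·0.099456 / (0.053·0.099456 + 0.947·0.20797) = 0.0052712/0.20222 = 0.0261.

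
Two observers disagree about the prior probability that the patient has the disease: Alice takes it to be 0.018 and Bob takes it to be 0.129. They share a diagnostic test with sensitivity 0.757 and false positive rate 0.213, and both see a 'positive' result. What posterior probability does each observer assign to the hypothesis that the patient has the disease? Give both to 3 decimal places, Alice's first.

The likelihood ratio for a 'positive' result is 0.757/0.213 = 3.5540.
Alice: prior odds 0.018/0.982 = 0.018330; posterior odds 0.065144; posterior probability 0.061.
Bob: prior odds 0.129/0.871 = 0.14811; posterior odds 0.52637; posterior probability 0.345.

Alice: 0.061; Bob: 0.345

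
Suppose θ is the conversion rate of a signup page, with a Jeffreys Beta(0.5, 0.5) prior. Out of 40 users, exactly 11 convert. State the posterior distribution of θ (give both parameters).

Observing 11 successes and 29 failures updates Beta(0.5, 0.5) by adding the success and failure counts to the two shape parameters: α = 0.5+11 = 11.5, β = 0.5+29 = 29.5.

Posterior: Beta(11.5, 29.5)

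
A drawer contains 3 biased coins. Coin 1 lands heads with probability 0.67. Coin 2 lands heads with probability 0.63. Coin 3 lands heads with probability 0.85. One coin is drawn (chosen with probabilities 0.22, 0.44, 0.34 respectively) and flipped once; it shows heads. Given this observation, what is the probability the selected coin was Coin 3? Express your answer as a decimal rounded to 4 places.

Posterior probability ≈ 0.4050

Tabulate prior·likelihood by source: [1] prior 0.22, lik 0.67, product 0.1474; [2] prior 0.44, lik 0.63, product 0.2772; [3] prior 0.34, lik 0.85, product 0.2890.
Normalizing constant = 0.71360; the posterior for Coin 3 is its product over the sum, 0.2890/0.71360 = 0.4050.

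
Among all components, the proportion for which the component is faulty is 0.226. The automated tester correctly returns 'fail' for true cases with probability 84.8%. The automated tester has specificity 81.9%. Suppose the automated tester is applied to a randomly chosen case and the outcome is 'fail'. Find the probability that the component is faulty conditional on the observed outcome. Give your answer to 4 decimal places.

Write H for 'the component is faulty'. Prior odds H:¬H = 0.226/0.774 = 0.29199. For the 'fail' outcome, the likelihood ratio is 0.848/0.181 = 4.6851.
Posterior odds = 0.29199 × 4.6851 = 1.3680, so P(H|E) = 1.3680/(1+1.3680) = 0.5777.

P(H | E) ≈ 0.5777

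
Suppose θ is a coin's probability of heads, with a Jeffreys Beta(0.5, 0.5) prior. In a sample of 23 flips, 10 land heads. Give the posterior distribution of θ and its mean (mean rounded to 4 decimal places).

Posterior: Beta(10.5, 13.5); mean ≈ 0.4375

Observing 10 successes and 13 failures updates Beta(0.5, 0.5) by adding the success and failure counts to the two shape parameters: α = 0.5+10 = 10.5, β = 0.5+13 = 13.5.
Posterior mean = α/(α+β) = 10.5/24 = 0.4375.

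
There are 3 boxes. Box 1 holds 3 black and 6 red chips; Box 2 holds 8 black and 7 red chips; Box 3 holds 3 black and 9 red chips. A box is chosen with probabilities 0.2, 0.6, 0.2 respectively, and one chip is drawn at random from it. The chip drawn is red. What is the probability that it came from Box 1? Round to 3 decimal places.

Posterior probability ≈ 0.237

Tabulate prior·likelihood by source: [1] prior 0.2, lik 0.6667, product 0.1333; [2] prior 0.6, lik 0.4667, product 0.2800; [3] prior 0.2, lik 0.75, product 0.1500.
Normalizing constant = 0.56333; the posterior for Box 1 is its product over the sum, 0.1333/0.56333 = 0.237.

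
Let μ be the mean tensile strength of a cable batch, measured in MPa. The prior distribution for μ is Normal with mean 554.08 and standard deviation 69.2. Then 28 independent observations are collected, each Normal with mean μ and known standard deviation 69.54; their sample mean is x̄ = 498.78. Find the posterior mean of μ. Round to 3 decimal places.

With known σ, the Normal prior is conjugate. Weight on the data is w = (n/σ²)/(n/σ² + 1/τ₀²) = 0.00579013/(0.00579013+0.00020883) = 0.96519.
Posterior mean = w·x̄ + (1−w)·μ₀ = 0.96519·498.78 + 0.034811·554.08 = 500.705.

Posterior mean ≈ 500.705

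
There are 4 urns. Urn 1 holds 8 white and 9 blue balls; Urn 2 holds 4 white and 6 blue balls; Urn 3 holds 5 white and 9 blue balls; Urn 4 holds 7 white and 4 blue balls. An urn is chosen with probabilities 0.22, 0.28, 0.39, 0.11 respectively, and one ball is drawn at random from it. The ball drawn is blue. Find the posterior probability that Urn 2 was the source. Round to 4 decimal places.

Posterior probability ≈ 0.2921

Tabulate prior·likelihood by source: [1] prior 0.22, lik 0.5294, product 0.1165; [2] prior 0.28, lik 0.6, product 0.1680; [3] prior 0.39, lik 0.6429, product 0.2507; [4] prior 0.11, lik 0.3636, product 0.04000.
Normalizing constant = 0.57518; the posterior for Urn 2 is its product over the sum, 0.1680/0.57518 = 0.2921.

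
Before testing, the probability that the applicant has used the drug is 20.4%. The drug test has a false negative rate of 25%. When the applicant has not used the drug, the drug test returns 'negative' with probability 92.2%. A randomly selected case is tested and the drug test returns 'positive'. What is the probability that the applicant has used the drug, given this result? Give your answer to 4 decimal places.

Write H for 'the applicant has used the drug'. Prior odds H:¬H = 0.204/0.796 = 0.25628. For the 'positive' outcome, the likelihood ratio is 0.75/0.078 = 9.6154.
Posterior odds = 0.25628 × 9.6154 = 2.4642, so P(H|E) = 2.4642/(1+2.4642) = 0.7113.

P(H | E) ≈ 0.7113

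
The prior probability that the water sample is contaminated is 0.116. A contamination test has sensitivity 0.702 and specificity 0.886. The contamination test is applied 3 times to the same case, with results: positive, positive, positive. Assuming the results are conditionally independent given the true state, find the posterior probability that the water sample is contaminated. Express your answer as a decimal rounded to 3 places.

Posterior P(H) ≈ 0.968

Let H be the event that the water sample is contaminated; start with P(H) = 0.116. P('positive'|H) = 0.702, P('positive'|¬H) = 0.114.
Update on result 1 ('positive'): P(H) ← 0.702·0.1160 / (0.702·0.1160 + 0.114·0.8840) = 0.081432/0.18221 = 0.4469.
Update on result 2 ('positive'): P(H) ← 0.702·0.4469 / (0.702·0.4469 + 0.114·0.5531) = 0.31374/0.37679 = 0.8327.
Update on result 3 ('positive'): P(H) ← 0.702·0.8327 / (0.702·0.8327 + 0.114·0.1673) = 0.58453/0.60360 = 0.9684.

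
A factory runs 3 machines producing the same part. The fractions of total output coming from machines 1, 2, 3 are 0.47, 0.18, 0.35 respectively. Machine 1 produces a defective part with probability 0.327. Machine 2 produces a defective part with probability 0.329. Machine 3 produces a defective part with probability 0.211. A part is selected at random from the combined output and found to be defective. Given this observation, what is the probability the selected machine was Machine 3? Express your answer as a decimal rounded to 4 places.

P(defective|M1) = 0.327; P(defective|M2) = 0.329; P(defective|M3) = 0.211.
Prior × likelihood for each source: 0.47·0.327=0.1537, 0.18·0.329=0.05922, 0.35·0.211=0.07385. Summing gives P(defective) = 0.28676.
P(Machine 3 | defective) = 0.07385 / 0.28676 = 0.2575.

Posterior probability ≈ 0.2575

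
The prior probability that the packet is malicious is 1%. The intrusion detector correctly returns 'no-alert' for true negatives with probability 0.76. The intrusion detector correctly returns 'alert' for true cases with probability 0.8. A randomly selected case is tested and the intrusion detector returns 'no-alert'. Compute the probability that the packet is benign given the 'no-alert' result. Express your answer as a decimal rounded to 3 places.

P(¬H | E) ≈ 0.997

Write H for 'the packet is malicious'. Prior odds H:¬H = 0.01/0.99 = 0.010101. For the 'no-alert' outcome, the likelihood ratio is 0.2/0.76 = 0.26316.
Posterior odds = 0.010101 × 0.26316 = 0.0026582, so P(H|E) = 0.0026582/(1+0.0026582) = 0.003. Then P(¬H|E) = 1 − 0.003 = 0.997.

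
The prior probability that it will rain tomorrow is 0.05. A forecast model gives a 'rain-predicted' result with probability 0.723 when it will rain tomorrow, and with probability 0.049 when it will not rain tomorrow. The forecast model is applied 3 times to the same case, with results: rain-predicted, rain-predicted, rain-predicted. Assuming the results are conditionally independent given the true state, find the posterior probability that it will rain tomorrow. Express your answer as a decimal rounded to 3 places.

Let H be the event that it will rain tomorrow; start with P(H) = 0.05. P('rain-predicted'|H) = 0.723, P('rain-predicted'|¬H) = 0.049.
Update on result 1 ('rain-predicted'): P(H) ← 0.723·0.0500 / (0.723·0.0500 + 0.049·0.9500) = 0.036150/0.082700 = 0.4371.
Update on result 2 ('rain-predicted'): P(H) ← 0.723·0.4371 / (0.723·0.4371 + 0.049·0.5629) = 0.31604/0.34362 = 0.9197.
Update on result 3 ('rain-predicted'): P(H) ← 0.723·0.9197 / (0.723·0.9197 + 0.049·0.0803) = 0.66497/0.66890 = 0.9941.

Posterior P(H) ≈ 0.994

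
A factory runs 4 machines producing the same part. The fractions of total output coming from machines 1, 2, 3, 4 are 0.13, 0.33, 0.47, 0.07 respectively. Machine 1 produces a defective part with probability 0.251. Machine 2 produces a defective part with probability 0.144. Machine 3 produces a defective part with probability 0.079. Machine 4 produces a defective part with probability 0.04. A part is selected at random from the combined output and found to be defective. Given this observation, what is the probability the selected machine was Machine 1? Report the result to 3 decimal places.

Tabulate prior·likelihood by source: [1] prior 0.13, lik 0.251, product 0.03263; [2] prior 0.33, lik 0.144, product 0.04752; [3] prior 0.47, lik 0.079, product 0.03713; [4] prior 0.07, lik 0.04, product 0.002800.
Normalizing constant = 0.12008; the posterior for Machine 1 is its product over the sum, 0.03263/0.12008 = 0.272.

Posterior probability ≈ 0.272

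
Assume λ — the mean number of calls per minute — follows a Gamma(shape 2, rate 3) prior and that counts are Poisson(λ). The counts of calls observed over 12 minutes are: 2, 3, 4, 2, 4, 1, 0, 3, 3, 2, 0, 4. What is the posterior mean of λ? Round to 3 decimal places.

The Poisson likelihood adds the total count to the shape and the number of exposure periods to the rate. Here ∑xᵢ = 28 and n = 12, so shape 2→30 and rate 3→15.
Posterior mean = shape/rate = 30/15 = 2.000.

Posterior mean ≈ 2.000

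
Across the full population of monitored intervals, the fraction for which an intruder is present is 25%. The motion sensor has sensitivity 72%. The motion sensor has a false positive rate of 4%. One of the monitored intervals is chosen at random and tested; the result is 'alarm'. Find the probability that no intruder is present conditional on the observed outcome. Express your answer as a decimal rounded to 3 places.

Write H for 'an intruder is present'. Prior odds H:¬H = 0.25/0.75 = 0.33333. For the 'alarm' outcome, the likelihood ratio is 0.72/0.04 = 18.000.
Posterior odds = 0.33333 × 18.000 = 6.0000, so P(H|E) = 6.0000/(1+6.0000) = 0.857. Then P(¬H|E) = 1 − 0.857 = 0.143.

P(¬H | E) ≈ 0.143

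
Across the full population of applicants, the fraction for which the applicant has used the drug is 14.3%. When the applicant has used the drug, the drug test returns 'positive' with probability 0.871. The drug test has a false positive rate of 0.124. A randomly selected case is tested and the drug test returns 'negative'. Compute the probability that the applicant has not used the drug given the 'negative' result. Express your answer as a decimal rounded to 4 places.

Write H for 'the applicant has used the drug'. Prior odds H:¬H = 0.143/0.857 = 0.16686. For the 'negative' outcome, the likelihood ratio is 0.129/0.876 = 0.14726.
Posterior odds = 0.16686 × 0.14726 = 0.024572, so P(H|E) = 0.024572/(1+0.024572) = 0.0240. Then P(¬H|E) = 1 − 0.0240 = 0.9760.

P(¬H | E) ≈ 0.9760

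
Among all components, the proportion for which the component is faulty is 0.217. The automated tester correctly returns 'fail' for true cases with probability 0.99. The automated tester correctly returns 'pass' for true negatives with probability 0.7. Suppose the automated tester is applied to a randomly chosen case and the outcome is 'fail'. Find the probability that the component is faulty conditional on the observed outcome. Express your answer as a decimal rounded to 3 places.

Let H be the event that the component is faulty. P(H) = 0.217, so P(¬H) = 0.783. With E the 'fail' result, P(E|H) = 0.99 and P(E|¬H) = 0.3.
P(E) = 0.99·0.217 + 0.3·0.783 = 0.21483 + 0.23490 = 0.44973.
By Bayes' theorem, P(H|E) = 0.21483 / 0.44973 = 0.478.

P(H | E) ≈ 0.478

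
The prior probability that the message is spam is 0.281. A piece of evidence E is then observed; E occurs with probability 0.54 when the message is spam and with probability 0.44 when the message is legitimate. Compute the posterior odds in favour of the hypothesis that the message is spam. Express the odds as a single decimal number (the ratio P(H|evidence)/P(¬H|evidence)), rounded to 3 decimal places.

Prior odds = 0.281/(1−0.281) = 0.39082.
Likelihood ratio for E = 0.54/0.44 = 1.2273.
Posterior odds = prior odds × LR = 0.47964.

Posterior odds ≈ 0.480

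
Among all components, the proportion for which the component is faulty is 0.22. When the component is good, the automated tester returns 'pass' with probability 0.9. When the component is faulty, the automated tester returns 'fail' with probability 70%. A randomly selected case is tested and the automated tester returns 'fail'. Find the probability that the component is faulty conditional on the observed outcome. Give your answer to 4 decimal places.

P(H | E) ≈ 0.6638

Write H for 'the component is faulty'. Prior odds H:¬H = 0.22/0.78 = 0.28205. For the 'fail' outcome, the likelihood ratio is 0.7/0.1 = 7.0000.
Posterior odds = 0.28205 × 7.0000 = 1.9744, so P(H|E) = 1.9744/(1+1.9744) = 0.6638.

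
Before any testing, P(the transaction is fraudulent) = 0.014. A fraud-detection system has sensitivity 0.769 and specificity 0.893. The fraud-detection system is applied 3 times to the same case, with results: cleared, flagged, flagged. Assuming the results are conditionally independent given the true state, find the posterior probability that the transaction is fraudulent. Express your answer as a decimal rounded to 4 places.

Posterior P(H) ≈ 0.1595

Let H be the event that the transaction is fraudulent; start with P(H) = 0.014. P('flagged'|H) = 0.769, P('flagged'|¬H) = 0.107.
Update on result 1 ('cleared'): P(H) ← 0.231·0.0140 / (0.231·0.0140 + 0.893·0.9860) = 0.0032340/0.88373 = 0.0037.
Update on result 2 ('flagged'): P(H) ← 0.769·0.0037 / (0.769·0.0037 + 0.107·0.9963) = 0.0028141/0.10942 = 0.0257.
Update on result 3 ('flagged'): P(H) ← 0.769·0.0257 / (0.769·0.0257 + 0.107·0.9743) = 0.019777/0.12403 = 0.1595.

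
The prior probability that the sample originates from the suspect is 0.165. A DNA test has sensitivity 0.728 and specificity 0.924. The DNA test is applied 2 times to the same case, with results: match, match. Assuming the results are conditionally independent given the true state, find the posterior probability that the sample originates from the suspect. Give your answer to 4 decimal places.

Posterior P(H) ≈ 0.9477

Let H be the event that the sample originates from the suspect; start with P(H) = 0.165. P('match'|H) = 0.728, P('match'|¬H) = 0.076.
Update on result 1 ('match'): P(H) ← 0.728·0.1650 / (0.728·0.1650 + 0.076·0.8350) = 0.12012/0.18358 = 0.6543.
Update on result 2 ('match'): P(H) ← 0.728·0.6543 / (0.728·0.6543 + 0.076·0.3457) = 0.47634/0.50262 = 0.9477.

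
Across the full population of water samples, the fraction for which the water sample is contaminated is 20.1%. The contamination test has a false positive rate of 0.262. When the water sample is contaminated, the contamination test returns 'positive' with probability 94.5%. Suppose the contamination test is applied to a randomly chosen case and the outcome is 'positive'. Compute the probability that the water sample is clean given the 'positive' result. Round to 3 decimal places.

P(¬H | E) ≈ 0.524

Write H for 'the water sample is contaminated'. Prior odds H:¬H = 0.201/0.799 = 0.25156. For the 'positive' outcome, the likelihood ratio is 0.945/0.262 = 3.6069.
Posterior odds = 0.25156 × 3.6069 = 0.90736, so P(H|E) = 0.90736/(1+0.90736) = 0.476. Then P(¬H|E) = 1 − 0.476 = 0.524.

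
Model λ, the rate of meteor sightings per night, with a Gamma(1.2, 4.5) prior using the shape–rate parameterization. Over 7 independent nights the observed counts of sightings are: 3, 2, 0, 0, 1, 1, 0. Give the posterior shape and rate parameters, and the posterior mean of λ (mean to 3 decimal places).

The Poisson likelihood adds the total count to the shape and the number of exposure periods to the rate. Here ∑xᵢ = 7 and n = 7, so shape 1.2→8.2 and rate 4.5→11.5.
E[λ | data] = 8.2/11.5 = 0.713.

Posterior: Gamma(shape=8.2, rate=11.5); mean ≈ 0.713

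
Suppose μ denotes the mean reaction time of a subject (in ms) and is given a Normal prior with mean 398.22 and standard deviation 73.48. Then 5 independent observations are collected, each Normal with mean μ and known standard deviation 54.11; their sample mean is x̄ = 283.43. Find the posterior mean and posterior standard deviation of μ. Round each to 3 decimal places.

Posterior mean ≈ 294.661; posterior SD ≈ 22.984

With known σ, the Normal prior is conjugate. Weight on the data is w = (n/σ²)/(n/σ² + 1/τ₀²) = 0.00170771/(0.00170771+0.00018521) = 0.90216.
Posterior mean = w·x̄ + (1−w)·μ₀ = 0.90216·283.43 + 0.097843·398.22 = 294.661. Posterior variance = 1/(0.00170771+0.00018521) = 528.284, so SD = 22.984.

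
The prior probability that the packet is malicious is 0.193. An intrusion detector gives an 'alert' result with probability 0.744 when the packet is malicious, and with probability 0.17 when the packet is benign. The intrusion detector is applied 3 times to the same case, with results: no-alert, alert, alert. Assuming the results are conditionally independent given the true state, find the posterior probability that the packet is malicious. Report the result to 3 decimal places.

Let H be the event that the packet is malicious; start with P(H) = 0.193. P('alert'|H) = 0.744, P('alert'|¬H) = 0.17.
Update on result 1 ('no-alert'): P(H) ← 0.256·0.1930 / (0.256·0.1930 + 0.83·0.8070) = 0.049408/0.71922 = 0.0687.
Update on result 2 ('alert'): P(H) ← 0.744·0.0687 / (0.744·0.0687 + 0.17·0.9313) = 0.051110/0.20943 = 0.2440.
Update on result 3 ('alert'): P(H) ← 0.744·0.2440 / (0.744·0.2440 + 0.17·0.7560) = 0.18157/0.31008 = 0.5856.

Posterior P(H) ≈ 0.586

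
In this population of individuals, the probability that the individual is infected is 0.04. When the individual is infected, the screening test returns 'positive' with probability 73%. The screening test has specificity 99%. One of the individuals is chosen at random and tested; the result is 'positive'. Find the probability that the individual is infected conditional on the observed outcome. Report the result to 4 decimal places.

Let H be the event that the individual is infected. P(H) = 0.04, so P(¬H) = 0.96. With E the 'positive' result, P(E|H) = 0.73 and P(E|¬H) = 0.01.
P(E) = 0.73·0.04 + 0.01·0.96 = 0.029200 + 0.0096000 = 0.038800.
By Bayes' theorem, P(H|E) = 0.029200 / 0.038800 = 0.7526.

P(H | E) ≈ 0.7526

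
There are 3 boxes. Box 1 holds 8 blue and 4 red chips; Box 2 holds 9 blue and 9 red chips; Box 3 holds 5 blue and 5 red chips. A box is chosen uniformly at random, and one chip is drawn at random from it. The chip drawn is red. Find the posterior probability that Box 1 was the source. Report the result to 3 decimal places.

P(red|Box 1) = 0.3333; P(red|Box 2) = 0.5; P(red|Box 3) = 0.5.
Prior × likelihood for each source: 0.333333·0.3333=0.1111, 0.333333·0.5=0.1667, 0.333333·0.5=0.1667. Summing gives P(red) = 0.44444.
P(Box 1 | red) = 0.1111 / 0.44444 = 0.250.

Posterior probability ≈ 0.250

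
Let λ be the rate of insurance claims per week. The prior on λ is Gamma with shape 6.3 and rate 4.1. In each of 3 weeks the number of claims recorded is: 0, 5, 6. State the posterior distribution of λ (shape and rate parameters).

Posterior: Gamma(shape=17.3, rate=7.1)

Total count ∑xᵢ = 11 over n = 3 weeks.
Gamma is conjugate to the Poisson likelihood: posterior is Gamma(shape = 6.3+11 = 17.3, rate = 4.1+3 = 7.1).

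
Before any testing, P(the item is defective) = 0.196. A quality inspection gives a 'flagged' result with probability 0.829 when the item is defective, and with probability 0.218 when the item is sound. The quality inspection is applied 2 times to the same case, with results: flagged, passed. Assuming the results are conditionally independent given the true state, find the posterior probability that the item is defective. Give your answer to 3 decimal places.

With H the event that the item is defective, the joint likelihood of the observed sequence is P(data|H) = 0.829·0.171 = 0.14176 and P(data|¬H) = 0.218·0.782 = 0.17048.
Bayes: P(H|data) = 0.196·0.14176 / (0.196·0.14176 + 0.804·0.17048) = 0.027785/0.16485 = 0.1685.

Posterior P(H) ≈ 0.169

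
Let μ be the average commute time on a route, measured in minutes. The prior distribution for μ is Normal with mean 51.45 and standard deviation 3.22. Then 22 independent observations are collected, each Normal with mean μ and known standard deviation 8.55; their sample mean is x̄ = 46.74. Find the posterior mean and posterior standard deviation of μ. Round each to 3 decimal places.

With known σ, the Normal prior is conjugate. Weight on the data is w = (n/σ²)/(n/σ² + 1/τ₀²) = 0.300947/(0.300947+0.0964469) = 0.75730.
Posterior mean = w·x̄ + (1−w)·μ₀ = 0.75730·46.74 + 0.24270·51.45 = 47.883. Posterior variance = 1/(0.300947+0.0964469) = 2.51639, so SD = 1.586.

Posterior mean ≈ 47.883; posterior SD ≈ 1.586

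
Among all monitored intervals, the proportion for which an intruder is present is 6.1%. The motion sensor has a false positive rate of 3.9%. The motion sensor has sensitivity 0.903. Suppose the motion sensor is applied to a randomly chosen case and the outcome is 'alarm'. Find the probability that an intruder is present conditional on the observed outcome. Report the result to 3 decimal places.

Write H for 'an intruder is present'. Prior odds H:¬H = 0.061/0.939 = 0.064963. For the 'alarm' outcome, the likelihood ratio is 0.903/0.039 = 23.154.
Posterior odds = 0.064963 × 23.154 = 1.5041, so P(H|E) = 1.5041/(1+1.5041) = 0.601.

P(H | E) ≈ 0.601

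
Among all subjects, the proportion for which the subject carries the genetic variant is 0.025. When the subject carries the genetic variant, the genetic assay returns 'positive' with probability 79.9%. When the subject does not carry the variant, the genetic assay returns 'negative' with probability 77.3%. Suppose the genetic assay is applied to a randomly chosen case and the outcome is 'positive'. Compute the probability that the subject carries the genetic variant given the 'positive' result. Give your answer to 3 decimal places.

P(H | E) ≈ 0.083

Write H for 'the subject carries the genetic variant'. Prior odds H:¬H = 0.025/0.975 = 0.025641. For the 'positive' outcome, the likelihood ratio is 0.799/0.227 = 3.5198.
Posterior odds = 0.025641 × 3.5198 = 0.090252, so P(H|E) = 0.090252/(1+0.090252) = 0.083.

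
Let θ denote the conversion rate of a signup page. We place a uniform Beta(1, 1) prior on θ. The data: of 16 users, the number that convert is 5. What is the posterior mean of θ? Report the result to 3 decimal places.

Observing 5 successes and 11 failures updates Beta(1, 1) by adding the success and failure counts to the two shape parameters: α = 1+5 = 6, β = 1+11 = 12.
Posterior mean = α/(α+β) = 6/18 = 0.333.

Posterior mean ≈ 0.333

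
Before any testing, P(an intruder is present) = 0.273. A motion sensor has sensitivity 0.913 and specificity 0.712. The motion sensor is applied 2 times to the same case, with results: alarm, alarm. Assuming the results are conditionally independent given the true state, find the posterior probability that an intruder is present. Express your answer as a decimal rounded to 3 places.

Let H be the event that an intruder is present; start with P(H) = 0.273. P('alarm'|H) = 0.913, P('alarm'|¬H) = 0.288.
Update on result 1 ('alarm'): P(H) ← 0.913·0.2730 / (0.913·0.2730 + 0.288·0.7270) = 0.24925/0.45863 = 0.5435.
Update on result 2 ('alarm'): P(H) ← 0.913·0.5435 / (0.913·0.5435 + 0.288·0.4565) = 0.49619/0.62767 = 0.7905.

Posterior P(H) ≈ 0.791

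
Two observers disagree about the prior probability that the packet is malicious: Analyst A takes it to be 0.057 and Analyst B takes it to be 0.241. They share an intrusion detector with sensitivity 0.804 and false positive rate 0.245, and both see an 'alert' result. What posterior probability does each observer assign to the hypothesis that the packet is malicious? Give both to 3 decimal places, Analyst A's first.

P('+'|H) = 0.804, P('+'|¬H) = 0.245.
Analyst A: numerator 0.804·0.057 = 0.045828; evidence = 0.045828+0.245·0.943 = 0.27686; posterior = 0.166.
Analyst B: numerator 0.804·0.241 = 0.19376; evidence = 0.19376+0.245·0.759 = 0.37972; posterior = 0.510.

Analyst A: 0.166; Analyst B: 0.510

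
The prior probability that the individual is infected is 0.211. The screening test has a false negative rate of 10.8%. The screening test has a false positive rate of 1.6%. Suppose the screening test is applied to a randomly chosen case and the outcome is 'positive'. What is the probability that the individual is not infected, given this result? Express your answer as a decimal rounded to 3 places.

P(¬H | E) ≈ 0.063

Let H be the event that the individual is infected. P(H) = 0.211, so P(¬H) = 0.789. With E the 'positive' result, P(E|H) = 0.892 and P(E|¬H) = 0.016.
P(E) = 0.892·0.211 + 0.016·0.789 = 0.18821 + 0.012624 = 0.20084.
By Bayes' theorem, P(H|E) = 0.18821 / 0.20084 = 0.937. Hence P(¬H|E) = 1 − 0.937 = 0.063.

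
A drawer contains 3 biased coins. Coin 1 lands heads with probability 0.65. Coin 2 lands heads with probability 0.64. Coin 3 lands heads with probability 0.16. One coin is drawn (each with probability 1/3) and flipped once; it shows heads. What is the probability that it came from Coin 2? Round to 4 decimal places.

Tabulate prior·likelihood by source: [1] prior 0.333333, lik 0.65, product 0.2167; [2] prior 0.333333, lik 0.64, product 0.2133; [3] prior 0.333333, lik 0.16, product 0.05333.
Normalizing constant = 0.48333; the posterior for Coin 2 is its product over the sum, 0.2133/0.48333 = 0.4414.

Posterior probability ≈ 0.4414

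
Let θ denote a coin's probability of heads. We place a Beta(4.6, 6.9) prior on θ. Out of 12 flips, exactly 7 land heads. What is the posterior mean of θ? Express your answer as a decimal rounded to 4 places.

Posterior mean ≈ 0.4936

Observing 7 successes and 5 failures updates Beta(4.6, 6.9) by adding the success and failure counts to the two shape parameters: α = 4.6+7 = 11.6, β = 6.9+5 = 11.9.
Posterior mean = α/(α+β) = 11.6/23.5 = 0.4936.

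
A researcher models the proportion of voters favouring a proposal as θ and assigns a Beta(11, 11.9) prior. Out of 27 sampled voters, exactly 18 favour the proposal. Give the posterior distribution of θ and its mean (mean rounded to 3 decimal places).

Posterior: Beta(29, 20.9); mean ≈ 0.581

The binomial likelihood is conjugate to the Beta prior: with 18 successes and 9 failures, the posterior is Beta(11+18, 11.9+9) = Beta(29, 20.9).
E[θ | data] = 29/(29+20.9) = 0.581.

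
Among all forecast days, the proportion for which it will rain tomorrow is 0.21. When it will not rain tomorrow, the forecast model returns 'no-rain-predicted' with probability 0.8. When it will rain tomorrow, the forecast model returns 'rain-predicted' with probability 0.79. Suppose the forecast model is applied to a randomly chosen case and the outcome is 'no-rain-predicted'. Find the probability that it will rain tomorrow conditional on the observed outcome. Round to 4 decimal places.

Let H be the event that it will rain tomorrow. P(H) = 0.21, so P(¬H) = 0.79. With E the 'no-rain-predicted' result, P(E|H) = 0.21 and P(E|¬H) = 0.8.
P(E) = 0.21·0.21 + 0.8·0.79 = 0.044100 + 0.63200 = 0.67610.
By Bayes' theorem, P(H|E) = 0.044100 / 0.67610 = 0.0652.

P(H | E) ≈ 0.0652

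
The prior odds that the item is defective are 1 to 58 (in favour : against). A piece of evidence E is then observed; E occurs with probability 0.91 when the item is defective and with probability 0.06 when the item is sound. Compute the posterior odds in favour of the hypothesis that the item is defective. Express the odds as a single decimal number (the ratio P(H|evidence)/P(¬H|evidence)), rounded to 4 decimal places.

Prior odds = 1/58 = 0.017241.
Likelihood ratio for E = 0.91/0.06 = 15.167.
Posterior odds = prior odds × LR = 0.26149.

Posterior odds ≈ 0.2615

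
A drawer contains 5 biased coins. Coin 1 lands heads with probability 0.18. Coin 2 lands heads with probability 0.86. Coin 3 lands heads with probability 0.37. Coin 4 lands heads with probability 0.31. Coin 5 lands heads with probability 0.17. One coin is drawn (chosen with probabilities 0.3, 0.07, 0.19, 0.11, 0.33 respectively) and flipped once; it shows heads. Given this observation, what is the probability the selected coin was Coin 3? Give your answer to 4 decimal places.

Tabulate prior·likelihood by source: [1] prior 0.3, lik 0.18, product 0.05400; [2] prior 0.07, lik 0.86, product 0.06020; [3] prior 0.19, lik 0.37, product 0.07030; [4] prior 0.11, lik 0.31, product 0.03410; [5] prior 0.33, lik 0.17, product 0.05610.
Normalizing constant = 0.27470; the posterior for Coin 3 is its product over the sum, 0.07030/0.27470 = 0.2559.

Posterior probability ≈ 0.2559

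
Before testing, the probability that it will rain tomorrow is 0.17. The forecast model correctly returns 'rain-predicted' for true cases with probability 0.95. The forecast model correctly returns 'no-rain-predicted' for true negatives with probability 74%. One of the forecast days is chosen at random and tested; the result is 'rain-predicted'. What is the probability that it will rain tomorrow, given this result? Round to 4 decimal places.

Write H for 'it will rain tomorrow'. Prior odds H:¬H = 0.17/0.83 = 0.20482. For the 'rain-predicted' outcome, the likelihood ratio is 0.95/0.26 = 3.6538.
Posterior odds = 0.20482 × 3.6538 = 0.74838, so P(H|E) = 0.74838/(1+0.74838) = 0.4280.

P(H | E) ≈ 0.4280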